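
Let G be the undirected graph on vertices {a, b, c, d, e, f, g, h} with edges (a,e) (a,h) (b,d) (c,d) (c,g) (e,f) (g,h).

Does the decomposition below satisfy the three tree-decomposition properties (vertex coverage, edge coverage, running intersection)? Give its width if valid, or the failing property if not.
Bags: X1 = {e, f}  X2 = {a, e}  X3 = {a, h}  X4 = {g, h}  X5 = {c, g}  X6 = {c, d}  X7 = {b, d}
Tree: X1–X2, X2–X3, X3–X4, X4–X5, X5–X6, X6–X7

Yes; width 1.

Checking the three conditions: (i) the bags cover all of {a, b, c, d, e, f, g, h}; (ii) for each edge, some bag contains both endpoints; (iii) the bags containing any fixed vertex form a subtree. All hold, so the decomposition is valid with width 2 − 1 = 1.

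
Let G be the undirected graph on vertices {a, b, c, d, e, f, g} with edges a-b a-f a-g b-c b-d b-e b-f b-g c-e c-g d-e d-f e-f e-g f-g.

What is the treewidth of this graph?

3

A width-3 tree decomposition is:
Bags: B1 = {b, e, f, g}  B2 = {b, d, e, f}  B3 = {a, b, f, g}  B4 = {b, c, e, g}
Tree: B1–B2, B1–B3, B1–B4
The largest bag has 4 vertices, giving width 3; this decomposition certifies tw(G) ≤ 3. For the lower bound, the 4 vertices {b, c, e, g} are pairwise adjacent, and any tree decomposition puts a clique entirely inside one bag — forcing width ≥ 3. Combining the bounds, tw(G) = 3.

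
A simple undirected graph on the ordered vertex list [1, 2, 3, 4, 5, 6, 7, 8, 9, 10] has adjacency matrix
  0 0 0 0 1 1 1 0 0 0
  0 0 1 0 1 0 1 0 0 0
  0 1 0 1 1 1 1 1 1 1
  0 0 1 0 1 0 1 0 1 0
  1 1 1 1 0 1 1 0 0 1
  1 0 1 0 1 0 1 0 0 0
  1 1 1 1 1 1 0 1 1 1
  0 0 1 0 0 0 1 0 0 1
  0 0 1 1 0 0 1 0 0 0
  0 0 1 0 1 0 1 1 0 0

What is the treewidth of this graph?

3

A width-3 tree decomposition is:
Bags: B1 = {3, 4, 7, 9}  B2 = {3, 4, 5, 7}  B3 = {3, 5, 6, 7}  B4 = {3, 5, 7, 10}  B5 = {1, 5, 6, 7}  B6 = {3, 7, 8, 10}  B7 = {2, 3, 5, 7}
Tree: B1–B2, B2–B3, B3–B4, B3–B5, B4–B6, B3–B7
Each bag holds 4 vertices, so the decomposition has width 3, which upper-bounds the treewidth. Conversely, {1, 5, 6, 7} is a clique of size 4, and the vertices of any clique must share a bag in every tree decomposition; so some bag has ≥ 4 vertices and tw(G) ≥ 3. Hence tw(G) = 3 exactly.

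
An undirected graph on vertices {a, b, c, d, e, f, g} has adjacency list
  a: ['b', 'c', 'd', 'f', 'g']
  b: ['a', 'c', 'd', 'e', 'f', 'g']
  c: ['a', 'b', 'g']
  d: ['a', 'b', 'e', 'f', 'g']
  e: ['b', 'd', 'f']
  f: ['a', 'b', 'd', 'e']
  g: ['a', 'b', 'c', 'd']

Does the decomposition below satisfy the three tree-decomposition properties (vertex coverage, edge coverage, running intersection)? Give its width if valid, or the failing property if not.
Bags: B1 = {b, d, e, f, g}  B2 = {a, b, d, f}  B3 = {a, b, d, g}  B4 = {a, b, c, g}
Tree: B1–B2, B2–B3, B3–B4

A tree decomposition must satisfy three properties: every vertex lies in some bag; for every edge, both endpoints lie together in some bag; and for every vertex, the bags containing it form a connected subtree. Here bags containing vertex g are not connected in the tree, so the decomposition is invalid.

No — bags containing vertex g are not connected in the tree.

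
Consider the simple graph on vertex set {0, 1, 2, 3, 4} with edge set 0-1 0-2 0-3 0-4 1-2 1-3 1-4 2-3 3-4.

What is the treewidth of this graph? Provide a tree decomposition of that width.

Each bag holds 4 vertices, so the decomposition has width 3, which upper-bounds the treewidth. Conversely, {0, 1, 2, 3} is a clique of size 4, and the vertices of any clique must share a bag in every tree decomposition; so some bag has ≥ 4 vertices and tw(G) ≥ 3. Combining the bounds, tw(G) = 3.

Treewidth 3.
One optimal decomposition is:
Bags: B1 = {0, 1, 3, 4}  B2 = {0, 1, 2, 3}
Tree: B1–B2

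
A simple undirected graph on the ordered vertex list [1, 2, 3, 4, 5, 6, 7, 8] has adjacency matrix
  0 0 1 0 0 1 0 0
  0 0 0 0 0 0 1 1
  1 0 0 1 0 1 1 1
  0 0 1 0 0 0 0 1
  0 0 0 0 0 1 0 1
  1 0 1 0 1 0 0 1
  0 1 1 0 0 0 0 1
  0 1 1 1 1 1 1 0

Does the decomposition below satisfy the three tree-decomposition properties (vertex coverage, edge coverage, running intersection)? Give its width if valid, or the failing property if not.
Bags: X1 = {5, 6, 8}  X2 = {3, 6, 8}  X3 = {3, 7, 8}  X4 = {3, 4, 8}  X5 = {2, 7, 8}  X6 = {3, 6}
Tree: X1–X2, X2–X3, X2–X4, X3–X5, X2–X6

No — vertex 1 appears in no bag.

A tree decomposition must satisfy three properties: every vertex lies in some bag; for every edge, both endpoints lie together in some bag; and for every vertex, the bags containing it form a connected subtree. Here vertex 1 appears in no bag, so the decomposition is invalid.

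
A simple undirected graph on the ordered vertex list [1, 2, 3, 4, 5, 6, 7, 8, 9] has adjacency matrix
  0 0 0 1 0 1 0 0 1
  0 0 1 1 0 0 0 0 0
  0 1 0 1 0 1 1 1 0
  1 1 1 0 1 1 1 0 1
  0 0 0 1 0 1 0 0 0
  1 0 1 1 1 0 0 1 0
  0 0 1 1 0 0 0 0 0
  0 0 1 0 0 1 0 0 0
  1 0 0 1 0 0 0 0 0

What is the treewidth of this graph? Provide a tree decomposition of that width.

Every bag has size at most 3, so the width is 3 − 1 = 2 and tw(G) ≤ 2. For the lower bound, the 3 vertices {3, 6, 8} are pairwise adjacent, and any tree decomposition puts a clique entirely inside one bag — forcing width ≥ 2. Hence tw(G) = 2 exactly.

Treewidth 2.
One such decomposition:
Bags: B1 = {4, 5, 6}  B2 = {3, 4, 6}  B3 = {2, 3, 4}  B4 = {1, 4, 6}  B5 = {3, 6, 8}  B6 = {3, 4, 7}  B7 = {1, 4, 9}
Tree: B1–B2, B2–B3, B1–B4, B2–B5, B3–B6, B4–B7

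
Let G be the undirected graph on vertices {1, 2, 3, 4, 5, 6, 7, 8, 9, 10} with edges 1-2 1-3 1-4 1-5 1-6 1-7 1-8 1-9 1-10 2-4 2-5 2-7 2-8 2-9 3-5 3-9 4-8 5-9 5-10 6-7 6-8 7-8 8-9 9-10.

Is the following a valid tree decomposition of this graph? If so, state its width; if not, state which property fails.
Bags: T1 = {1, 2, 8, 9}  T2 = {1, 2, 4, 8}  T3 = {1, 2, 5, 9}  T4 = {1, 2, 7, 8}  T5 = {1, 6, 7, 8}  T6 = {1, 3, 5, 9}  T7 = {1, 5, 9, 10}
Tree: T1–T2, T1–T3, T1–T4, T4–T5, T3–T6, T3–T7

Every vertex of G appears in some bag (union = {1, 2, 3, 4, 5, 6, 7, 8, 9, 10}); every edge is covered by a bag; and for each vertex v the set of bags containing v is connected in the bag tree. The decomposition is therefore valid. The largest bag has 4 vertices, so the width is 3.

Yes; width 3.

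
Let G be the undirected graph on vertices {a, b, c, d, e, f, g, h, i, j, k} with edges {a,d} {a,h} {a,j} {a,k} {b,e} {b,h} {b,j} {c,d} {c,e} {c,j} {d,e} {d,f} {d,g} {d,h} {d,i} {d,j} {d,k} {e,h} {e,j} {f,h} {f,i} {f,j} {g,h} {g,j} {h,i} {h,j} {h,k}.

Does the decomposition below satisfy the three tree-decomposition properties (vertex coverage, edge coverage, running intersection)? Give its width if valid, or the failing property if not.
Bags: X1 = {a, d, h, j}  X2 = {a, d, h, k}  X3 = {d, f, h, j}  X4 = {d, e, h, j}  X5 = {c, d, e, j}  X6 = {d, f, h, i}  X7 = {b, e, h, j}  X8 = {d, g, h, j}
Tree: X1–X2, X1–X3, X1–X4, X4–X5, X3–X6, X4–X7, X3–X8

Yes; width 3.

Checking the three conditions: (i) the bags cover all of {a, b, c, d, e, f, g, h, i, j, k}; (ii) for each edge, some bag contains both endpoints; (iii) the bags containing any fixed vertex form a subtree. All hold, so the decomposition is valid with width 4 − 1 = 3.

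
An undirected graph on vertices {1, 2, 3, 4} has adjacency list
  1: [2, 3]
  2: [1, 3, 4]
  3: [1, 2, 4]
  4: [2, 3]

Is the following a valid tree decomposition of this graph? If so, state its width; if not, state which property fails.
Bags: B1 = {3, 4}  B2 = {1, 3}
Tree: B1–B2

A tree decomposition must satisfy three properties: every vertex lies in some bag; for every edge, both endpoints lie together in some bag; and for every vertex, the bags containing it form a connected subtree. Here vertex 2 appears in no bag, so the decomposition is invalid.

No — vertex 2 appears in no bag.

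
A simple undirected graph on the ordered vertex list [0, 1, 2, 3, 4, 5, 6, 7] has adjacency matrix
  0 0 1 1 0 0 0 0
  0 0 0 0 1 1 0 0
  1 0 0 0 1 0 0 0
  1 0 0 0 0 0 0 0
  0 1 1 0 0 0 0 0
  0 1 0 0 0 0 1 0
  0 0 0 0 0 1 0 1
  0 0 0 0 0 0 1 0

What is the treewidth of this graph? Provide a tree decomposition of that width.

Treewidth 1.
One optimal decomposition is:
Bags: B1 = {6, 7}  B2 = {5, 6}  B3 = {1, 5}  B4 = {1, 4}  B5 = {2, 4}  B6 = {0, 2}  B7 = {0, 3}
Tree: B1–B2, B2–B3, B3–B4, B4–B5, B5–B6, B6–B7

Every bag has size at most 2, so the width is 2 − 1 = 1 and tw(G) ≤ 1. Since G has at least one edge (e.g. 7–6), it is not an edgeless graph, so tw(G) ≥ 1. Therefore the treewidth is 1.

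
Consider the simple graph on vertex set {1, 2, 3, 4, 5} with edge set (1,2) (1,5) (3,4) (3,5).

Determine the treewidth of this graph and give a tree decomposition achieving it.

Treewidth 1.
One optimal decomposition is:
Bags: B1 = {1, 2}  B2 = {1, 5}  B3 = {3, 5}  B4 = {3, 4}
Tree: B1–B2, B2–B3, B3–B4

The largest bag has 2 vertices, giving width 1; this decomposition certifies tw(G) ≤ 1. Any graph with an edge has treewidth ≥ 1, and G has the edge 1–2. Therefore the treewidth is 1.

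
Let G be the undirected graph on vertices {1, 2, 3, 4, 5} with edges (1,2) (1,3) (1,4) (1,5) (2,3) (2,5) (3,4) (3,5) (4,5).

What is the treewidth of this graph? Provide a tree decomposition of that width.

Treewidth 3.
Bags: B1 = {1, 3, 4, 5}  B2 = {1, 2, 3, 5}
Tree: B1–B2

Every bag has size at most 4, so the width is 4 − 1 = 3 and tw(G) ≤ 3. Conversely, {1, 2, 3, 5} is a clique of size 4, and the vertices of any clique must share a bag in every tree decomposition; so some bag has ≥ 4 vertices and tw(G) ≥ 3. Hence tw(G) = 3 exactly.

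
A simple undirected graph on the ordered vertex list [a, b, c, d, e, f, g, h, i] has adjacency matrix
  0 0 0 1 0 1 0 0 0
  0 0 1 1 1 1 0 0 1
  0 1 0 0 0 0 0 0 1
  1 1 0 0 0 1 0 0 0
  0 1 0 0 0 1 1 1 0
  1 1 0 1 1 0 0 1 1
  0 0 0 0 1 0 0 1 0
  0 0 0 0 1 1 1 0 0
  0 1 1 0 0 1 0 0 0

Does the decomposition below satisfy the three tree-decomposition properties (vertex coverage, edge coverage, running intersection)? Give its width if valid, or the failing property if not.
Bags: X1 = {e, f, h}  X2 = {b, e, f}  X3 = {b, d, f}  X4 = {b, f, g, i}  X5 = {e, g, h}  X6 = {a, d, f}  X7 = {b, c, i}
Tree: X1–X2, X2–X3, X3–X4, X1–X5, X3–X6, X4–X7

No — bags containing vertex g are not connected in the tree.

A tree decomposition must satisfy three properties: every vertex lies in some bag; for every edge, both endpoints lie together in some bag; and for every vertex, the bags containing it form a connected subtree. Here bags containing vertex g are not connected in the tree, so the decomposition is invalid.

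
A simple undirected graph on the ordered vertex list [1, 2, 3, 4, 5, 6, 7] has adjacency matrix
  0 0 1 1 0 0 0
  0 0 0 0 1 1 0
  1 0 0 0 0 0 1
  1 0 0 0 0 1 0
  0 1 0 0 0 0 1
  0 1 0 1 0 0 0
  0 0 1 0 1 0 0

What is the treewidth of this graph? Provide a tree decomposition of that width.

Treewidth 2.
One optimal decomposition is:
Bags: B1 = {1, 4, 6}  B2 = {1, 2, 6}  B3 = {1, 2, 5}  B4 = {1, 5, 7}  B5 = {1, 3, 7}
Tree: B1–B2, B2–B3, B3–B4, B4–B5

Every bag has size at most 3, so the width is 3 − 1 = 2 and tw(G) ≤ 2. The edges 1–4–6–2–5–7–3–1 form a cycle, so G is not a tree and its treewidth is at least 2. The upper and lower bounds meet at 2, so that is the treewidth.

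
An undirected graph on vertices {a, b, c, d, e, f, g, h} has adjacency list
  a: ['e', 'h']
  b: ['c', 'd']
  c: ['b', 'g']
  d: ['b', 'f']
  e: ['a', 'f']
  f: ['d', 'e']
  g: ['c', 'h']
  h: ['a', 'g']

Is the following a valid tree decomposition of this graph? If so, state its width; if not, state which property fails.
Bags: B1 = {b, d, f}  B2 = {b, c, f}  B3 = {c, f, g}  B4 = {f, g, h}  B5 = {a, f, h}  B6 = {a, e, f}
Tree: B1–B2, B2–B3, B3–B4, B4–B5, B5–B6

Vertex coverage: the bags together contain {a, b, c, d, e, f, g, h}, the full vertex set. Edge coverage: each edge of G has both endpoints in at least one bag. Running intersection: for every vertex, the bags containing it form a connected subtree. All three properties hold, so this is a valid tree decomposition of width max|bag| − 1 = 2, and hence tw(G) ≤ 2.

Yes; width 2.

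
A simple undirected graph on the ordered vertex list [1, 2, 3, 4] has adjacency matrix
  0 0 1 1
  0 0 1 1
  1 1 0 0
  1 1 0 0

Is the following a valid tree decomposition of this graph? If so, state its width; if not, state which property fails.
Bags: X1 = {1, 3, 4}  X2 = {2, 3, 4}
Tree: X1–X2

Yes; width 2.

Every vertex of G appears in some bag (union = {1, 2, 3, 4}); every edge is covered by a bag; and for each vertex v the set of bags containing v is connected in the bag tree. The decomposition is therefore valid. The largest bag has 3 vertices, so the width is 2.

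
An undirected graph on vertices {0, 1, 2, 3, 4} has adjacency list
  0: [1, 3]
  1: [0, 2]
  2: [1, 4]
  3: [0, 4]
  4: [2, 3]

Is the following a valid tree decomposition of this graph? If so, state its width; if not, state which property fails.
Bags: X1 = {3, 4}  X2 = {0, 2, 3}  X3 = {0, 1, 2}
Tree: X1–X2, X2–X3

No — edge (2,4) lies in no bag.

A tree decomposition must satisfy three properties: every vertex lies in some bag; for every edge, both endpoints lie together in some bag; and for every vertex, the bags containing it form a connected subtree. Here edge (2,4) lies in no bag, so the decomposition is invalid.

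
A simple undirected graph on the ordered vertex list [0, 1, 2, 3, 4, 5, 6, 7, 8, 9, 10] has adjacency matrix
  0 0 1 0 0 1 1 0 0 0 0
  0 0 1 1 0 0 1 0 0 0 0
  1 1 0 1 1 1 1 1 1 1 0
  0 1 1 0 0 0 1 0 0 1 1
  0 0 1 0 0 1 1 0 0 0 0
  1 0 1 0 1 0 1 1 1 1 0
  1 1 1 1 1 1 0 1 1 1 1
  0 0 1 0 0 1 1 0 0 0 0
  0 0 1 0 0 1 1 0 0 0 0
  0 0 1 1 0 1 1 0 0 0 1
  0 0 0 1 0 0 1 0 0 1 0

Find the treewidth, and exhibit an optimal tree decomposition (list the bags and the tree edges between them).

Treewidth 3.
One optimal decomposition is:
Bags: B1 = {2, 3, 6, 9}  B2 = {2, 5, 6, 9}  B3 = {2, 4, 5, 6}  B4 = {3, 6, 9, 10}  B5 = {2, 5, 6, 7}  B6 = {1, 2, 3, 6}  B7 = {0, 2, 5, 6}  B8 = {2, 5, 6, 8}
Tree: B1–B2, B2–B3, B1–B4, B2–B5, B1–B6, B3–B7, B7–B8

Every bag has size at most 4, so the width is 4 − 1 = 3 and tw(G) ≤ 3. Conversely, {1, 2, 3, 6} is a clique of size 4, and the vertices of any clique must share a bag in every tree decomposition; so some bag has ≥ 4 vertices and tw(G) ≥ 3. Therefore the treewidth is 3.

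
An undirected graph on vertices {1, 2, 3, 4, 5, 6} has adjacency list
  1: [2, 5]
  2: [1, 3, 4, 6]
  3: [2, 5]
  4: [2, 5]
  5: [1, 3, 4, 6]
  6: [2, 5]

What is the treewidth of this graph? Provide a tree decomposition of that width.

Treewidth 2.
Bags: B1 = {2, 5, 6}  B2 = {2, 4, 5}  B3 = {2, 3, 5}  B4 = {1, 2, 5}
Tree: B1–B2, B2–B3, B3–B4

Every bag has size at most 3, so the width is 3 − 1 = 2 and tw(G) ≤ 2. For the lower bound, G contains the cycle 2–6–5–4–2, so G is not a forest; only forests have treewidth ≤ 1, hence tw(G) ≥ 2. Combining the bounds, tw(G) = 2.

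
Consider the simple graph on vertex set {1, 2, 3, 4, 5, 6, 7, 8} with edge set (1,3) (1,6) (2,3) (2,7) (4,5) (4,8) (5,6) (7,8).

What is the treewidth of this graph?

A width-2 tree decomposition is:
Bags: B1 = {2, 7, 8}  B2 = {2, 3, 8}  B3 = {1, 3, 8}  B4 = {1, 6, 8}  B5 = {5, 6, 8}  B6 = {4, 5, 8}
Tree: B1–B2, B2–B3, B3–B4, B4–B5, B5–B6
Every bag has size at most 3, so the width is 3 − 1 = 2 and tw(G) ≤ 2. For the lower bound, G contains the cycle 8–7–2–3–1–6–5–4–8, so G is not a forest; only forests have treewidth ≤ 1, hence tw(G) ≥ 2. Therefore the treewidth is 2.

2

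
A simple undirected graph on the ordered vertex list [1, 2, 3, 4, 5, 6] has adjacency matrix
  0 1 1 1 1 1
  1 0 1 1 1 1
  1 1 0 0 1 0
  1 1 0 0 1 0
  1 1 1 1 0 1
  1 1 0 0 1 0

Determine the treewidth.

3

A width-3 tree decomposition is:
Bags: B1 = {1, 2, 5, 6}  B2 = {1, 2, 3, 5}  B3 = {1, 2, 4, 5}
Tree: B1–B2, B2–B3
Each bag holds 4 vertices, so the decomposition has width 3, which upper-bounds the treewidth. For the lower bound, the 4 vertices {1, 2, 3, 5} are pairwise adjacent, and any tree decomposition puts a clique entirely inside one bag — forcing width ≥ 3. Therefore the treewidth is 3.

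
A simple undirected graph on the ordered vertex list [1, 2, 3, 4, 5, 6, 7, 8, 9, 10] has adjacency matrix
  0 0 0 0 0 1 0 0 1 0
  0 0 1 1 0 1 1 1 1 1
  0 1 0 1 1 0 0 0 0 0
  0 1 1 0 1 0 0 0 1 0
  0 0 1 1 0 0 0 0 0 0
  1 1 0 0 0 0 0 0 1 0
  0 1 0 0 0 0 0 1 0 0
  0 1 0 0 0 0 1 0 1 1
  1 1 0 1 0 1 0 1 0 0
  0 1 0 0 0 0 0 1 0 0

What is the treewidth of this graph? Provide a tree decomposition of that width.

Treewidth 2.
One optimal decomposition is:
Bags: B1 = {2, 4, 9}  B2 = {2, 3, 4}  B3 = {2, 8, 9}  B4 = {3, 4, 5}  B5 = {2, 7, 8}  B6 = {2, 6, 9}  B7 = {1, 6, 9}  B8 = {2, 8, 10}
Tree: B1–B2, B1–B3, B2–B4, B3–B5, B3–B6, B6–B7, B3–B8

Each bag holds 3 vertices, so the decomposition has width 2, which upper-bounds the treewidth. On the other hand G contains the 3-clique {1, 6, 9}. A clique must lie in a single bag of any decomposition, so no decomposition can have width below 2. Therefore the treewidth is 2.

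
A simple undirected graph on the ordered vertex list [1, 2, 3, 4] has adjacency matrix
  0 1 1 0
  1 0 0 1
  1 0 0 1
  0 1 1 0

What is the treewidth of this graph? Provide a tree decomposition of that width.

Treewidth 2.
Bags: B1 = {2, 3, 4}  B2 = {1, 2, 3}
Tree: B1–B2

Every bag has size at most 3, so the width is 3 − 1 = 2 and tw(G) ≤ 2. Since 3–4–2–1–3 is a cycle in G, G is not acyclic. Forests are exactly the graphs of treewidth ≤ 1, so tw(G) ≥ 2. The upper and lower bounds meet at 2, so that is the treewidth.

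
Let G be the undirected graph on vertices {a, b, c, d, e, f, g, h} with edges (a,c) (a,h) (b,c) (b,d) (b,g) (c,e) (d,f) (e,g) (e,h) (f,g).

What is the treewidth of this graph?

2

A width-2 tree decomposition is:
Bags: B1 = {d, f, g}  B2 = {b, d, g}  B3 = {b, e, g}  B4 = {b, c, e}  B5 = {c, e, h}  B6 = {a, c, h}
Tree: B1–B2, B2–B3, B3–B4, B4–B5, B5–B6
The largest bag has 3 vertices, giving width 2; this decomposition certifies tw(G) ≤ 2. Since f–d–b–g–f is a cycle in G, G is not acyclic. Forests are exactly the graphs of treewidth ≤ 1, so tw(G) ≥ 2. Hence tw(G) = 2 exactly.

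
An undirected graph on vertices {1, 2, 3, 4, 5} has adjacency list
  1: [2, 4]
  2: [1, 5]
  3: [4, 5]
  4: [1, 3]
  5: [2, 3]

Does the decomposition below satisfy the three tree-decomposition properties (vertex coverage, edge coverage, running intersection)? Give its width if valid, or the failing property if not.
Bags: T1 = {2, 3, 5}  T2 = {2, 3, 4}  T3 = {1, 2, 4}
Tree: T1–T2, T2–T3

Yes; width 2.

Checking the three conditions: (i) the bags cover all of {1, 2, 3, 4, 5}; (ii) for each edge, some bag contains both endpoints; (iii) the bags containing any fixed vertex form a subtree. All hold, so the decomposition is valid with width 3 − 1 = 2.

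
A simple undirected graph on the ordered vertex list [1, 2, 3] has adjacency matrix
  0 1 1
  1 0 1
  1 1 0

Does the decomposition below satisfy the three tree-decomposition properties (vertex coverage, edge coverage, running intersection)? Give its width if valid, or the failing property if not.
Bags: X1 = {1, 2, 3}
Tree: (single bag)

Checking the three conditions: (i) the bags cover all of {1, 2, 3}; (ii) for each edge, some bag contains both endpoints; (iii) the bags containing any fixed vertex form a subtree. All hold, so the decomposition is valid with width 3 − 1 = 2.

Yes; width 2.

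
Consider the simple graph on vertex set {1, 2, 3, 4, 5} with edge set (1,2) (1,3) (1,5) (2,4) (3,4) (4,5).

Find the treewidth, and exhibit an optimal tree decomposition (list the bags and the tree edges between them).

The largest bag has 3 vertices, giving width 2; this decomposition certifies tw(G) ≤ 2. The edges 2–1–5–4–2 form a cycle, so G is not a tree and its treewidth is at least 2. Therefore the treewidth is 2.

Treewidth 2.
Bags: B1 = {1, 2, 4}  B2 = {1, 4, 5}  B3 = {1, 3, 4}
Tree: B1–B2, B2–B3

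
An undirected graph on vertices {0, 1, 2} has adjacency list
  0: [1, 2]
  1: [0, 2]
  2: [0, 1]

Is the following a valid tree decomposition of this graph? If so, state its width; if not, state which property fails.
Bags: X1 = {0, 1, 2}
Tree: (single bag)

Every vertex of G appears in some bag (union = {0, 1, 2}); every edge is covered by a bag; and for each vertex v the set of bags containing v is connected in the bag tree. The decomposition is therefore valid. The largest bag has 3 vertices, so the width is 2.

Yes; width 2.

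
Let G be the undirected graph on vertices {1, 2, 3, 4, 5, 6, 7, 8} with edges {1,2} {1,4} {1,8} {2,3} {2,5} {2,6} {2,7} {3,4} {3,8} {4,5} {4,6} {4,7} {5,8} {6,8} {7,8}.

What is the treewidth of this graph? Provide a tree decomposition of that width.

Treewidth 3.
One such decomposition:
Bags: B1 = {2, 4, 7, 8}  B2 = {2, 3, 4, 8}  B3 = {2, 4, 5, 8}  B4 = {2, 4, 6, 8}  B5 = {1, 2, 4, 8}
Tree: B1–B2, B2–B3, B3–B4, B4–B5

Each bag holds 4 vertices, so the decomposition has width 3, which upper-bounds the treewidth. For the lower bound: the 4 vertex sets {7,8}, {3,4}, {2}, {5} are disjoint, each induces a connected subgraph, and every pair is joined by at least one edge of G. Contracting each set to a single vertex therefore yields K_{4} as a minor, and since treewidth is minor-monotone, tw(G) ≥ tw(K_{4}) = 3. The upper and lower bounds meet at 3, so that is the treewidth.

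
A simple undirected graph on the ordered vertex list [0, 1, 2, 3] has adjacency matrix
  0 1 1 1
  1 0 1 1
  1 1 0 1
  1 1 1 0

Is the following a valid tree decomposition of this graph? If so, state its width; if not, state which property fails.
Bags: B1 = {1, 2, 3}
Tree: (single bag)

No — vertex 0 appears in no bag.

A tree decomposition must satisfy three properties: every vertex lies in some bag; for every edge, both endpoints lie together in some bag; and for every vertex, the bags containing it form a connected subtree. Here vertex 0 appears in no bag, so the decomposition is invalid.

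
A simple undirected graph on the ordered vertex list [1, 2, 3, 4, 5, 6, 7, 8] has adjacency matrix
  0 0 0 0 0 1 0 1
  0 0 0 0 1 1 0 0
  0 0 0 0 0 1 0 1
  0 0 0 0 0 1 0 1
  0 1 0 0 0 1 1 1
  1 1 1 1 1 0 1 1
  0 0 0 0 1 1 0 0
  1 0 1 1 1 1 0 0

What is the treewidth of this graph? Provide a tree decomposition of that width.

Treewidth 2.
One optimal decomposition is:
Bags: B1 = {3, 6, 8}  B2 = {5, 6, 8}  B3 = {2, 5, 6}  B4 = {4, 6, 8}  B5 = {5, 6, 7}  B6 = {1, 6, 8}
Tree: B1–B2, B2–B3, B2–B4, B3–B5, B4–B6

Every bag has size at most 3, so the width is 3 − 1 = 2 and tw(G) ≤ 2. On the other hand G contains the 3-clique {1, 6, 8}. A clique must lie in a single bag of any decomposition, so no decomposition can have width below 2. Therefore the treewidth is 2.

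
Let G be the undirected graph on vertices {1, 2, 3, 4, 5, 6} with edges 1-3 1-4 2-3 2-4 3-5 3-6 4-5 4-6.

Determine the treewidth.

2

A width-2 tree decomposition is:
Bags: B1 = {2, 3, 4}  B2 = {1, 3, 4}  B3 = {3, 4, 5}  B4 = {3, 4, 6}
Tree: B1–B2, B2–B3, B3–B4
The largest bag has 3 vertices, giving width 2; this decomposition certifies tw(G) ≤ 2. Since 3–2–4–1–3 is a cycle in G, G is not acyclic. Forests are exactly the graphs of treewidth ≤ 1, so tw(G) ≥ 2. Therefore the treewidth is 2.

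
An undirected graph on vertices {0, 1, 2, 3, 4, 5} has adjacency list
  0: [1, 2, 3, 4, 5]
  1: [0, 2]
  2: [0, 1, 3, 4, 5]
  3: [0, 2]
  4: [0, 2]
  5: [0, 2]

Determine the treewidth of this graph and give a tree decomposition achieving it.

The largest bag has 3 vertices, giving width 2; this decomposition certifies tw(G) ≤ 2. Conversely, {0, 1, 2} is a clique of size 3, and the vertices of any clique must share a bag in every tree decomposition; so some bag has ≥ 3 vertices and tw(G) ≥ 2. Combining the bounds, tw(G) = 2.

Treewidth 2.
Bags: B1 = {0, 2, 4}  B2 = {0, 2, 5}  B3 = {0, 1, 2}  B4 = {0, 2, 3}
Tree: B1–B2, B2–B3, B1–B4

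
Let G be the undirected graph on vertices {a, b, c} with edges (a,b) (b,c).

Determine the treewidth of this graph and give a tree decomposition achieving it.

The largest bag has 2 vertices, giving width 1; this decomposition certifies tw(G) ≤ 1. Since G has at least one edge (e.g. a–b), it is not an edgeless graph, so tw(G) ≥ 1. Therefore the treewidth is 1.

Treewidth 1.
One such decomposition:
Bags: B1 = {a, b}  B2 = {b, c}
Tree: B1–B2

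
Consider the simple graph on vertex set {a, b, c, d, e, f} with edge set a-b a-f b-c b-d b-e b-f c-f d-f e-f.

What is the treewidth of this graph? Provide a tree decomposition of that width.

The largest bag has 3 vertices, giving width 2; this decomposition certifies tw(G) ≤ 2. On the other hand G contains the 3-clique {b, d, f}. A clique must lie in a single bag of any decomposition, so no decomposition can have width below 2. Hence tw(G) = 2 exactly.

Treewidth 2.
Bags: B1 = {b, d, f}  B2 = {a, b, f}  B3 = {b, e, f}  B4 = {b, c, f}
Tree: B1–B2, B2–B3, B3–B4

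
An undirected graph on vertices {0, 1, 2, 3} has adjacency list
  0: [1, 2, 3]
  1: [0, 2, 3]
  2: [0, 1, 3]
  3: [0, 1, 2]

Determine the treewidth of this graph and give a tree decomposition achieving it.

Treewidth 3.
Bags: B1 = {0, 1, 2, 3}
Tree: (single bag)

With just one bag of size 4, the width is 4 − 1 = 3, so tw(G) ≤ 3. Conversely, {0, 1, 2, 3} is a clique of size 4, and the vertices of any clique must share a bag in every tree decomposition; so some bag has ≥ 4 vertices and tw(G) ≥ 3. The upper and lower bounds meet at 3, so that is the treewidth.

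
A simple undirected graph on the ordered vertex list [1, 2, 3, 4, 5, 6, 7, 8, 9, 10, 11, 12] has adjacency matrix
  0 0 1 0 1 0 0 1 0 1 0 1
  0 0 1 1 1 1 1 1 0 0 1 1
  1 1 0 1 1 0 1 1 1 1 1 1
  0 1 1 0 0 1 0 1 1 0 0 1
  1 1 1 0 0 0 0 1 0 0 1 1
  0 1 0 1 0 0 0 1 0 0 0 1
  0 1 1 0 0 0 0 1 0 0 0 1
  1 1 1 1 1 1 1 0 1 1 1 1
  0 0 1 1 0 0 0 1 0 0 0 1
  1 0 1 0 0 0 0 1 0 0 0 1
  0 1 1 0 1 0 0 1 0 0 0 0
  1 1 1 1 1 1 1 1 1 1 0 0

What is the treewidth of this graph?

A width-4 tree decomposition is:
Bags: B1 = {2, 3, 5, 8, 11}  B2 = {2, 3, 5, 8, 12}  B3 = {2, 3, 7, 8, 12}  B4 = {2, 3, 4, 8, 12}  B5 = {3, 4, 8, 9, 12}  B6 = {2, 4, 6, 8, 12}  B7 = {1, 3, 5, 8, 12}  B8 = {1, 3, 8, 10, 12}
Tree: B1–B2, B2–B3, B3–B4, B4–B5, B4–B6, B2–B7, B7–B8
The largest bag has 5 vertices, giving width 4; this decomposition certifies tw(G) ≤ 4. On the other hand G contains the 5-clique {2, 3, 5, 8, 11}. A clique must lie in a single bag of any decomposition, so no decomposition can have width below 4. Hence tw(G) = 4 exactly.

4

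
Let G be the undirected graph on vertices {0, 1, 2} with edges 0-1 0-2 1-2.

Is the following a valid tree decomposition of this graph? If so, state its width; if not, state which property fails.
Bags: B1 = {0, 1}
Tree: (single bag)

No — vertex 2 appears in no bag.

A tree decomposition must satisfy three properties: every vertex lies in some bag; for every edge, both endpoints lie together in some bag; and for every vertex, the bags containing it form a connected subtree. Here vertex 2 appears in no bag, so the decomposition is invalid.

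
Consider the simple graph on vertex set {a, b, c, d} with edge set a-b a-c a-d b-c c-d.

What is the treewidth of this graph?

2

A width-2 tree decomposition is:
Bags: B1 = {a, b, c}  B2 = {a, c, d}
Tree: B1–B2
Each bag holds 3 vertices, so the decomposition has width 2, which upper-bounds the treewidth. For the lower bound, the 3 vertices {a, c, d} are pairwise adjacent, and any tree decomposition puts a clique entirely inside one bag — forcing width ≥ 2. Hence tw(G) = 2 exactly.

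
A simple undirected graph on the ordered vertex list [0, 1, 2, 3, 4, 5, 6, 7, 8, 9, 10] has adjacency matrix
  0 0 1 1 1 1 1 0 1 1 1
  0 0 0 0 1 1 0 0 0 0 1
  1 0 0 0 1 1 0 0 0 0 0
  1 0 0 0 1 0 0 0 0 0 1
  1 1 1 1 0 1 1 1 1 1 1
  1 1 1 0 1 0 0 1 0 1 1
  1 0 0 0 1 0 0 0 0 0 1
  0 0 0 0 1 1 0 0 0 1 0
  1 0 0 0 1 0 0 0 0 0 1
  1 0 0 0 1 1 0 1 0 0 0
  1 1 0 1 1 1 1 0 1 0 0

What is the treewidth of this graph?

A width-3 tree decomposition is:
Bags: B1 = {0, 2, 4, 5}  B2 = {0, 4, 5, 9}  B3 = {0, 4, 5, 10}  B4 = {4, 5, 7, 9}  B5 = {1, 4, 5, 10}  B6 = {0, 3, 4, 10}  B7 = {0, 4, 6, 10}  B8 = {0, 4, 8, 10}
Tree: B1–B2, B1–B3, B2–B4, B3–B5, B3–B6, B6–B7, B7–B8
The largest bag has 4 vertices, giving width 3; this decomposition certifies tw(G) ≤ 3. Conversely, {0, 4, 5, 9} is a clique of size 4, and the vertices of any clique must share a bag in every tree decomposition; so some bag has ≥ 4 vertices and tw(G) ≥ 3. Combining the bounds, tw(G) = 3.

3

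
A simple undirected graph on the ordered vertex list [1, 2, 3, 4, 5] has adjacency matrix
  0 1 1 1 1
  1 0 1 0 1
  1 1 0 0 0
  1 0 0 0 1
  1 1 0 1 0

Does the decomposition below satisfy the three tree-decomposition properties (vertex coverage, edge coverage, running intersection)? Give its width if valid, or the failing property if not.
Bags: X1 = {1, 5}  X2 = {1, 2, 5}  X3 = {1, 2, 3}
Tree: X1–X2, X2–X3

A tree decomposition must satisfy three properties: every vertex lies in some bag; for every edge, both endpoints lie together in some bag; and for every vertex, the bags containing it form a connected subtree. Here vertex 4 appears in no bag, so the decomposition is invalid.

No — vertex 4 appears in no bag.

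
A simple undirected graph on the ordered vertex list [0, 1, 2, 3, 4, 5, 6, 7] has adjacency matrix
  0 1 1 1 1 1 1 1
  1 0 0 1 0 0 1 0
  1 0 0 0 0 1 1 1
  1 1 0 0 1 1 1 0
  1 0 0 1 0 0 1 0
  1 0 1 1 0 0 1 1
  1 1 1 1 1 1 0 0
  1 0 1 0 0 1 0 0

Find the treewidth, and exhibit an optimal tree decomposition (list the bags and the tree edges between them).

The largest bag has 4 vertices, giving width 3; this decomposition certifies tw(G) ≤ 3. Conversely, {0, 2, 5, 6} is a clique of size 4, and the vertices of any clique must share a bag in every tree decomposition; so some bag has ≥ 4 vertices and tw(G) ≥ 3. The upper and lower bounds meet at 3, so that is the treewidth.

Treewidth 3.
One optimal decomposition is:
Bags: B1 = {0, 3, 5, 6}  B2 = {0, 1, 3, 6}  B3 = {0, 2, 5, 6}  B4 = {0, 2, 5, 7}  B5 = {0, 3, 4, 6}
Tree: B1–B2, B1–B3, B3–B4, B2–B5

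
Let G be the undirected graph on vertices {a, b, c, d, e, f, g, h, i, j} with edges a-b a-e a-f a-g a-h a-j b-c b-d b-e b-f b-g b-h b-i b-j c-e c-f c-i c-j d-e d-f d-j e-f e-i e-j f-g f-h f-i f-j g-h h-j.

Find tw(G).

A width-4 tree decomposition is:
Bags: B1 = {a, b, e, f, j}  B2 = {b, c, e, f, j}  B3 = {b, d, e, f, j}  B4 = {a, b, f, h, j}  B5 = {a, b, f, g, h}  B6 = {b, c, e, f, i}
Tree: B1–B2, B1–B3, B1–B4, B4–B5, B2–B6
The largest bag has 5 vertices, giving width 4; this decomposition certifies tw(G) ≤ 4. Conversely, {a, b, f, g, h} is a clique of size 5, and the vertices of any clique must share a bag in every tree decomposition; so some bag has ≥ 5 vertices and tw(G) ≥ 4. Hence tw(G) = 4 exactly.

4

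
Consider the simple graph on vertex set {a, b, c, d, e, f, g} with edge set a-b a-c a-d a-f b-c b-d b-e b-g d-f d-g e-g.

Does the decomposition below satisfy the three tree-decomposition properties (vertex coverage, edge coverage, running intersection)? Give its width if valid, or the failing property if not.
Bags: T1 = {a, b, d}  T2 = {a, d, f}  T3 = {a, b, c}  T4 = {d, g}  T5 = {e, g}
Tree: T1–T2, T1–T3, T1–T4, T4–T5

A tree decomposition must satisfy three properties: every vertex lies in some bag; for every edge, both endpoints lie together in some bag; and for every vertex, the bags containing it form a connected subtree. Here edge (b,g) lies in no bag, so the decomposition is invalid.

No — edge (b,g) lies in no bag.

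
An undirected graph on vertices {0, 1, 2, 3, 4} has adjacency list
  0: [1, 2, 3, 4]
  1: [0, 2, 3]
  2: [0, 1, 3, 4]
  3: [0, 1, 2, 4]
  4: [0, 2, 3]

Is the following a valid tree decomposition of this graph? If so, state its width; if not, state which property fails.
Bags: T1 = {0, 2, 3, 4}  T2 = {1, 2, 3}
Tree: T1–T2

A tree decomposition must satisfy three properties: every vertex lies in some bag; for every edge, both endpoints lie together in some bag; and for every vertex, the bags containing it form a connected subtree. Here edge (0,1) lies in no bag, so the decomposition is invalid.

No — edge (0,1) lies in no bag.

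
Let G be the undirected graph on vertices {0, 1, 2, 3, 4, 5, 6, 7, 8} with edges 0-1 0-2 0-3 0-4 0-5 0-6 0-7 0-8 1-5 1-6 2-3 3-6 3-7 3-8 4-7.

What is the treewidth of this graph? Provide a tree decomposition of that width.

Treewidth 2.
One such decomposition:
Bags: B1 = {0, 2, 3}  B2 = {0, 3, 7}  B3 = {0, 3, 6}  B4 = {0, 1, 6}  B5 = {0, 1, 5}  B6 = {0, 3, 8}  B7 = {0, 4, 7}
Tree: B1–B2, B1–B3, B3–B4, B4–B5, B2–B6, B2–B7

Every bag has size at most 3, so the width is 3 − 1 = 2 and tw(G) ≤ 2. For the lower bound, the 3 vertices {0, 1, 5} are pairwise adjacent, and any tree decomposition puts a clique entirely inside one bag — forcing width ≥ 2. Therefore the treewidth is 2.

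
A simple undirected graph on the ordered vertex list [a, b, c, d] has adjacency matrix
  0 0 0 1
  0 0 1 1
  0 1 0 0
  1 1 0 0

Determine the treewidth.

A width-1 tree decomposition is:
Bags: B1 = {a, d}  B2 = {b, d}  B3 = {b, c}
Tree: B1–B2, B2–B3
The largest bag has 2 vertices, giving width 1; this decomposition certifies tw(G) ≤ 1. G has an edge, so its treewidth is at least 1. Hence tw(G) = 1 exactly.

1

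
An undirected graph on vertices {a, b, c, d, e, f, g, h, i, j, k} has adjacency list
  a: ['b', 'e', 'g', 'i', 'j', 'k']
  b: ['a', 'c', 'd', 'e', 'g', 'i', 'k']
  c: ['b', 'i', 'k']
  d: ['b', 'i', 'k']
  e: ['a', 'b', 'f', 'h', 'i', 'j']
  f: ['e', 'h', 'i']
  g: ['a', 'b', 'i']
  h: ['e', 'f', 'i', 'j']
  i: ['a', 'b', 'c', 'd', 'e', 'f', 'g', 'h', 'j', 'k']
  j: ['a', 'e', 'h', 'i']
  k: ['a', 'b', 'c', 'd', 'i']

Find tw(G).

3

A width-3 tree decomposition is:
Bags: B1 = {e, f, h, i}  B2 = {e, h, i, j}  B3 = {a, e, i, j}  B4 = {a, b, e, i}  B5 = {a, b, i, k}  B6 = {b, d, i, k}  B7 = {a, b, g, i}  B8 = {b, c, i, k}
Tree: B1–B2, B2–B3, B3–B4, B4–B5, B5–B6, B5–B7, B6–B8
Each bag holds 4 vertices, so the decomposition has width 3, which upper-bounds the treewidth. For the lower bound, the 4 vertices {e, h, i, j} are pairwise adjacent, and any tree decomposition puts a clique entirely inside one bag — forcing width ≥ 3. Combining the bounds, tw(G) = 3.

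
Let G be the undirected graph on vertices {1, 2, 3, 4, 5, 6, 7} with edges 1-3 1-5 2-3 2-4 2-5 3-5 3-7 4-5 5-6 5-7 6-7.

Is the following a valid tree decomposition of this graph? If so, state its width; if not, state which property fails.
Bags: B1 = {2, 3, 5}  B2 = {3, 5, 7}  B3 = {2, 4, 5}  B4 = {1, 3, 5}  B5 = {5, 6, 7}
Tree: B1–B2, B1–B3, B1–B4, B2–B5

Checking the three conditions: (i) the bags cover all of {1, 2, 3, 4, 5, 6, 7}; (ii) for each edge, some bag contains both endpoints; (iii) the bags containing any fixed vertex form a subtree. All hold, so the decomposition is valid with width 3 − 1 = 2.

Yes; width 2.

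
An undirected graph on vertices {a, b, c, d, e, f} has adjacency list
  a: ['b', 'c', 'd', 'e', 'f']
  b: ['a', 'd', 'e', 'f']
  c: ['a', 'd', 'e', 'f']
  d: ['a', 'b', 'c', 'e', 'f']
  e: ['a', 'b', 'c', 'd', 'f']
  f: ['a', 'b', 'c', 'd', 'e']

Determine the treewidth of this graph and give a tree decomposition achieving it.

Each bag holds 5 vertices, so the decomposition has width 4, which upper-bounds the treewidth. On the other hand G contains the 5-clique {a, c, d, e, f}. A clique must lie in a single bag of any decomposition, so no decomposition can have width below 4. The upper and lower bounds meet at 4, so that is the treewidth.

Treewidth 4.
One such decomposition:
Bags: B1 = {a, c, d, e, f}  B2 = {a, b, d, e, f}
Tree: B1–B2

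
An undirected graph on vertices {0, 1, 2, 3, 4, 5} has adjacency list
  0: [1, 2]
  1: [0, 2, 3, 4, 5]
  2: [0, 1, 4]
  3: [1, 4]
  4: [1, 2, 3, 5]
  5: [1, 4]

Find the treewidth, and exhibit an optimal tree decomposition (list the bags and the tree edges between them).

Each bag holds 3 vertices, so the decomposition has width 2, which upper-bounds the treewidth. On the other hand G contains the 3-clique {0, 1, 2}. A clique must lie in a single bag of any decomposition, so no decomposition can have width below 2. Combining the bounds, tw(G) = 2.

Treewidth 2.
One such decomposition:
Bags: B1 = {1, 2, 4}  B2 = {1, 3, 4}  B3 = {0, 1, 2}  B4 = {1, 4, 5}
Tree: B1–B2, B1–B3, B2–B4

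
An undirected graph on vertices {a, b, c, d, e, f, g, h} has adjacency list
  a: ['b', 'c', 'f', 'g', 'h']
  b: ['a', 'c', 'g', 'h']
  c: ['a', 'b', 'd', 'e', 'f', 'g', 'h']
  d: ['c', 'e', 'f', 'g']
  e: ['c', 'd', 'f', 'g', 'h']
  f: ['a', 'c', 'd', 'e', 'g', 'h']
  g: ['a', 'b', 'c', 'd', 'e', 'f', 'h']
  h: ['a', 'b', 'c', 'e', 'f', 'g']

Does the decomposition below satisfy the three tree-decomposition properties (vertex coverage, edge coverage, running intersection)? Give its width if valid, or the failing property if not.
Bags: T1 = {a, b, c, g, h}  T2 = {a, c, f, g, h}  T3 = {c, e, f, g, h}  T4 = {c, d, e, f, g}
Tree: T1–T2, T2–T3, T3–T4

Yes; width 4.

Every vertex of G appears in some bag (union = {a, b, c, d, e, f, g, h}); every edge is covered by a bag; and for each vertex v the set of bags containing v is connected in the bag tree. The decomposition is therefore valid. The largest bag has 5 vertices, so the width is 4.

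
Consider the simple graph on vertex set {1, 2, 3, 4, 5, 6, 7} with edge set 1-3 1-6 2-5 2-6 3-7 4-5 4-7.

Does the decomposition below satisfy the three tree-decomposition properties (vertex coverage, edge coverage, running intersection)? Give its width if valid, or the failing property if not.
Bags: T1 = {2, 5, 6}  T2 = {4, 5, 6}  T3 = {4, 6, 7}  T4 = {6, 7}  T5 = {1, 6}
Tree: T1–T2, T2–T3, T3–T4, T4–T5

No — vertex 3 appears in no bag.

A tree decomposition must satisfy three properties: every vertex lies in some bag; for every edge, both endpoints lie together in some bag; and for every vertex, the bags containing it form a connected subtree. Here vertex 3 appears in no bag, so the decomposition is invalid.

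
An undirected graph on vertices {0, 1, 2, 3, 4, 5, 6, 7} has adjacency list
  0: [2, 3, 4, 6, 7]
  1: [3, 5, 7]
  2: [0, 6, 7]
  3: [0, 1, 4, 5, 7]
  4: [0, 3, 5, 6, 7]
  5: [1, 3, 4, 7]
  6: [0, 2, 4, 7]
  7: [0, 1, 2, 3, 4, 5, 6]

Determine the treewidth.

A width-3 tree decomposition is:
Bags: B1 = {0, 4, 6, 7}  B2 = {0, 3, 4, 7}  B3 = {3, 4, 5, 7}  B4 = {0, 2, 6, 7}  B5 = {1, 3, 5, 7}
Tree: B1–B2, B2–B3, B1–B4, B3–B5
Every bag has size at most 4, so the width is 4 − 1 = 3 and tw(G) ≤ 3. Conversely, {0, 2, 6, 7} is a clique of size 4, and the vertices of any clique must share a bag in every tree decomposition; so some bag has ≥ 4 vertices and tw(G) ≥ 3. Therefore the treewidth is 3.

3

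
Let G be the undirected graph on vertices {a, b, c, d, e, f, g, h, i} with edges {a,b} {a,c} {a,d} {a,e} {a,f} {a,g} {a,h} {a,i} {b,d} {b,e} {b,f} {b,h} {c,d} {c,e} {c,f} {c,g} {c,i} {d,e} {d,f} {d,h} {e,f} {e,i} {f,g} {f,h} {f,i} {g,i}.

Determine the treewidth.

4

A width-4 tree decomposition is:
Bags: B1 = {a, c, d, e, f}  B2 = {a, b, d, e, f}  B3 = {a, b, d, f, h}  B4 = {a, c, e, f, i}  B5 = {a, c, f, g, i}
Tree: B1–B2, B2–B3, B1–B4, B4–B5
Each bag holds 5 vertices, so the decomposition has width 4, which upper-bounds the treewidth. Conversely, {a, c, d, e, f} is a clique of size 5, and the vertices of any clique must share a bag in every tree decomposition; so some bag has ≥ 5 vertices and tw(G) ≥ 4. Combining the bounds, tw(G) = 4.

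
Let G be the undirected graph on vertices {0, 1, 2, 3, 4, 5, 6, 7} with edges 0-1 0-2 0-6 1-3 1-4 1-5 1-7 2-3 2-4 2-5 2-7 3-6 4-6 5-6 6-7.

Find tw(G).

3

A width-3 tree decomposition is:
Bags: B1 = {1, 2, 4, 6}  B2 = {1, 2, 5, 6}  B3 = {1, 2, 3, 6}  B4 = {0, 1, 2, 6}  B5 = {1, 2, 6, 7}
Tree: B1–B2, B2–B3, B3–B4, B4–B5
Each bag holds 4 vertices, so the decomposition has width 3, which upper-bounds the treewidth. For the lower bound: the 4 vertex sets {4,6}, {1,5}, {2}, {3} are disjoint, each induces a connected subgraph, and every pair is joined by at least one edge of G. Contracting each set to a single vertex therefore yields K_{4} as a minor, and since treewidth is minor-monotone, tw(G) ≥ tw(K_{4}) = 3. Hence tw(G) = 3 exactly.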